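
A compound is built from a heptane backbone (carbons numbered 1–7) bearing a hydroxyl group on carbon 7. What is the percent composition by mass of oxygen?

Atom tally by fragment:
  CH3 → C:1 H:3
  CH2 → C:1 H:2
  CH2 → C:1 H:2
  CH2 → C:1 H:2
  CH2 → C:1 H:2
  CH2 → C:1 H:2
  CH2OH → C:1 H:3 O:1
Element totals:
  C: 7
  H: 16
  O: 1
Molecular formula: C7H16O.
Molar mass = 116.204 g/mol.
Mass from O: 1 × 15.999 = 15.999 g/mol.
%O = 15.999 / 116.204 × 100 = 13.77%.

13.77%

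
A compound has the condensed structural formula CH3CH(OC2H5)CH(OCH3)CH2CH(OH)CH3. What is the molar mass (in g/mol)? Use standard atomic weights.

Element totals:
  C: 9
  H: 20
  O: 3
Molecular formula: C9H20O3.
  M = 9(12.011) + 20(1.008) + 3(15.999)
    = 108.099 + 20.160 + 47.997 = 176.256

176.26 g/mol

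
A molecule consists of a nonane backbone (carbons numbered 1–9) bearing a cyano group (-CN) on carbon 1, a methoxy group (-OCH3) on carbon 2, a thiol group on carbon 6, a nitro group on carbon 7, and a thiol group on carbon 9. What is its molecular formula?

C11H20N2O3S2

Atom tally by fragment:
  NCCH2 → C:2 H:2 N:1
  CH(OCH3) → C:2 H:4 O:1
  CH2 → C:1 H:2
  CH2 → C:1 H:2
  CH2 → C:1 H:2
  CH(SH) → C:1 H:2 S:1
  CH(NO2) → C:1 H:1 N:1 O:2
  CH2 → C:1 H:2
  CH2SH → C:1 H:3 S:1
Element totals:
  C: 11
  H: 20
  N: 2
  O: 3
  S: 2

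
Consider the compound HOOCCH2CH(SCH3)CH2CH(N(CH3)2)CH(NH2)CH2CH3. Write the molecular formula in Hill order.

C11H24N2O2S

Element totals:
  C: 11
  H: 24
  N: 2
  O: 2
  S: 1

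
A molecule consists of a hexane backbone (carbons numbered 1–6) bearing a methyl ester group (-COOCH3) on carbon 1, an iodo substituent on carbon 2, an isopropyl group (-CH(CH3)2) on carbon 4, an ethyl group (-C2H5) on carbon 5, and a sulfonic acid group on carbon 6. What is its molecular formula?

C13H25IO5S

Atom tally by fragment:
  CH3OOCCH2 → C:3 H:5 O:2
  CH(I) → C:1 H:1 I:1
  CH2 → C:1 H:2
  CH(CH(CH3)2) → C:4 H:8
  CH(C2H5) → C:3 H:6
  CH2SO3H → C:1 H:3 S:1 O:3
Element totals:
  C: 13
  H: 25
  I: 1
  O: 5
  S: 1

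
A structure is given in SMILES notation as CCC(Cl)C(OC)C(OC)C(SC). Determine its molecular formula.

Atom tally by fragment:
  CH3 → C:1 H:3
  CH2 → C:1 H:2
  CH(Cl) → C:1 H:1 Cl:1
  CH(OCH3) → C:2 H:4 O:1
  CH(OCH3) → C:2 H:4 O:1
  CH2SCH3 → C:2 H:5 S:1
Element totals:
  C: 9
  H: 19
  Cl: 1
  O: 2
  S: 1

C9H19ClO2S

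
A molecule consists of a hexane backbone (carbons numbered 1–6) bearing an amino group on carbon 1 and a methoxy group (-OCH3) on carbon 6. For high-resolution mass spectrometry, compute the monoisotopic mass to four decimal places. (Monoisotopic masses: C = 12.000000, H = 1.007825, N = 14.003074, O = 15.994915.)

Atom tally by fragment:
  H2NCH2 → C:1 H:4 N:1
  CH2 → C:1 H:2
  CH2 → C:1 H:2
  CH2 → C:1 H:2
  CH2 → C:1 H:2
  CH2OCH3 → C:2 H:5 O:1
Element totals:
  C: 7
  H: 17
  N: 1
  O: 1
Molecular formula: C7H17NO.
  M = 7(12.0) + 17(1.007825) + 14.003074 + 15.994915
    = 84.000000 + 17.133025 + 14.003074 + 15.994915 = 131.131014

131.1310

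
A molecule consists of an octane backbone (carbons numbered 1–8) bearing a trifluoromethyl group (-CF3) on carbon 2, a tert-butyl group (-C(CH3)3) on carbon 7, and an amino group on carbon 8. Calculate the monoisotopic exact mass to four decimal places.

253.2017

Atom tally by fragment:
  CH3 → C:1 H:3
  CH(CF3) → C:2 H:1 F:3
  CH2 → C:1 H:2
  CH2 → C:1 H:2
  CH2 → C:1 H:2
  CH2 → C:1 H:2
  CH(C(CH3)3) → C:5 H:10
  CH2NH2 → C:1 H:4 N:1
Element totals:
  C: 13
  H: 26
  F: 3
  N: 1
Molecular formula: C13H26F3N.
  M = 13(12.0) + 26(1.007825) + 3(18.998403) + 14.003074
    = 156.000000 + 26.203450 + 56.995209 + 14.003074 = 253.201733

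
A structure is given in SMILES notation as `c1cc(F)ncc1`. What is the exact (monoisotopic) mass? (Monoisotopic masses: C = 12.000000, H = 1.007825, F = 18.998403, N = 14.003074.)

Atom tally by fragment:
  pyridine ring core → C:5 H:5 N:1
  (− 1 ring H displaced by substituents)
  + F → F:1
Element totals:
  C: 5
  H: 4
  F: 1
  N: 1
Molecular formula: C5H4FN.
  M = 5(12.0) + 4(1.007825) + 18.998403 + 14.003074
    = 60.000000 + 4.031300 + 18.998403 + 14.003074 = 97.032777

97.0328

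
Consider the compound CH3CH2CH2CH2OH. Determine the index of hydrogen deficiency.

Atom tally by fragment:
  CH3 → C:1 H:3
  CH2 → C:1 H:2
  CH2CH2OH → C:2 H:5 O:1
Element totals:
  C: 4
  H: 10
  O: 1
Molecular formula: C4H10O.
DoU = (2C + 2 + N − H − X) / 2 = (2·4 + 2 + 0 − 10 − 0) / 2 = 0.

0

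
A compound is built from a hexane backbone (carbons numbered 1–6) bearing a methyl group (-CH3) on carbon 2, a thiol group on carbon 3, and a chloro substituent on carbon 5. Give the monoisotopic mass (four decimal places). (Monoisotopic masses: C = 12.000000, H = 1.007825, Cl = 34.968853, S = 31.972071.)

Atom tally by fragment:
  CH3 → C:1 H:3
  CH(CH3) → C:2 H:4
  CH(SH) → C:1 H:2 S:1
  CH2 → C:1 H:2
  CH(Cl) → C:1 H:1 Cl:1
  CH3 → C:1 H:3
Element totals:
  C: 7
  H: 15
  Cl: 1
  S: 1
Molecular formula: C7H15ClS.
  M = 7(12.0) + 15(1.007825) + 34.968853 + 31.972071
    = 84.000000 + 15.117375 + 34.968853 + 31.972071 = 166.058299

166.0583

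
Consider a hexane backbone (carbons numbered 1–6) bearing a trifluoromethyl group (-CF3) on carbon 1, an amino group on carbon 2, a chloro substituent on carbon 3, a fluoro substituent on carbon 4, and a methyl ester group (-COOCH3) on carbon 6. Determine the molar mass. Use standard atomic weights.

Atom tally by fragment:
  F3CCH2 → C:2 H:2 F:3
  CH(NH2) → C:1 H:3 N:1
  CH(Cl) → C:1 H:1 Cl:1
  CH(F) → C:1 H:1 F:1
  CH2 → C:1 H:2
  CH2COOCH3 → C:3 H:5 O:2
Element totals:
  C: 9
  H: 14
  Cl: 1
  F: 4
  N: 1
  O: 2
Molecular formula: C9H14ClF4NO2.
  M = 9(12.011) + 14(1.008) + 35.45 + 4(18.998) + 14.007 + 2(15.999)
    = 108.099 + 14.112 + 35.450 + 75.992 + 14.007 + 31.998 = 279.658

279.66 g/mol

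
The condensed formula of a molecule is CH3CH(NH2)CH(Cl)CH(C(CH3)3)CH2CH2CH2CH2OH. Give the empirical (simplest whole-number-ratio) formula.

C12H26ClNO

Atom tally by fragment:
  CH3 → C:1 H:3
  CH(NH2) → C:1 H:3 N:1
  CH(Cl) → C:1 H:1 Cl:1
  CH(C(CH3)3) → C:5 H:10
  CH2 → C:1 H:2
  CH2 → C:1 H:2
  CH2CH2OH → C:2 H:5 O:1
Element totals:
  C: 12
  H: 26
  Cl: 1
  N: 1
  O: 1
Molecular formula: C12H26ClNO.
gcd of subscripts (12, 1, 26, 1, 1) = 1, so the empirical formula equals the molecular formula.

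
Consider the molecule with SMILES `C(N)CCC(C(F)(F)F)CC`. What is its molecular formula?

Atom tally by fragment:
  H2NCH2 → C:1 H:4 N:1
  CH2 → C:1 H:2
  CH2 → C:1 H:2
  CH(CF3) → C:2 H:1 F:3
  CH2 → C:1 H:2
  CH3 → C:1 H:3
Element totals:
  C: 7
  H: 14
  F: 3
  N: 1

C7H14F3N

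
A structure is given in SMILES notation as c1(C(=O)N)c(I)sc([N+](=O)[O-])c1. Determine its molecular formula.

Atom tally by fragment:
  thiophene ring core → C:4 H:4 S:1
  (− 3 ring H displaced by substituents)
  + CONH2 → C:1 H:2 O:1 N:1
  + I → I:1
  + NO2 → N:1 O:2
Element totals:
  C: 5
  H: 3
  I: 1
  N: 2
  O: 3
  S: 1

C5H3IN2O3S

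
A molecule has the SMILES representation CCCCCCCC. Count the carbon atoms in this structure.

Atom tally by fragment:
  CH3 → C:1 H:3
  CH2 → C:1 H:2
  CH2 → C:1 H:2
  CH2 → C:1 H:2
  CH2 → C:1 H:2
  CH2 → C:1 H:2
  CH2 → C:1 H:2
  CH3 → C:1 H:3
Element totals:
  C: 8
  H: 18

8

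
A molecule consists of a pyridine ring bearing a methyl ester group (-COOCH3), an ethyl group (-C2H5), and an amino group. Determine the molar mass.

180.21 g/mol

Atom tally by fragment:
  pyridine ring core → C:5 H:5 N:1
  (− 3 ring H displaced by substituents)
  + COOCH3 → C:2 H:3 O:2
  + C2H5 → C:2 H:5
  + NH2 → N:1 H:2
Element totals:
  C: 9
  H: 12
  N: 2
  O: 2
Molecular formula: C9H12N2O2.
  M = 9(12.011) + 12(1.008) + 2(14.007) + 2(15.999)
    = 108.099 + 12.096 + 28.014 + 31.998 = 180.207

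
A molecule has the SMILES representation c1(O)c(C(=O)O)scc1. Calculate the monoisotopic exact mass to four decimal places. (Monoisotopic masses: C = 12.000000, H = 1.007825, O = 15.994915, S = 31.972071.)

143.9881

Atom tally by fragment:
  thiophene ring core → C:4 H:4 S:1
  (− 2 ring H displaced by substituents)
  + OH → O:1 H:1
  + COOH → C:1 H:1 O:2
Element totals:
  C: 5
  H: 4
  O: 3
  S: 1
Molecular formula: C5H4O3S.
  M = 5(12.0) + 4(1.007825) + 3(15.994915) + 31.972071
    = 60.000000 + 4.031300 + 47.984745 + 31.972071 = 143.988116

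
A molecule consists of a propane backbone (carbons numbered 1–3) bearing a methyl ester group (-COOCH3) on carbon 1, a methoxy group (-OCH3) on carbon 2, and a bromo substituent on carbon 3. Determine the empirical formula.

Atom tally by fragment:
  CH3OOCCH2 → C:3 H:5 O:2
  CH(OCH3) → C:2 H:4 O:1
  CH2Br → C:1 H:2 Br:1
Element totals:
  C: 6
  H: 11
  Br: 1
  O: 3
Molecular formula: C6H11BrO3.
gcd of subscripts (1, 6, 11, 3) = 1, so the empirical formula equals the molecular formula.

C6H11BrO3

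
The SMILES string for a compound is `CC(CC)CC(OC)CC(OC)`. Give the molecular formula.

C10H22O2

Atom tally by fragment:
  CH3 → C:1 H:3
  CH(C2H5) → C:3 H:6
  CH2 → C:1 H:2
  CH(OCH3) → C:2 H:4 O:1
  CH2 → C:1 H:2
  CH2OCH3 → C:2 H:5 O:1
Element totals:
  C: 10
  H: 22
  O: 2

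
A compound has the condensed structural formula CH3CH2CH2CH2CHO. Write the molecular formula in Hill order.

Element totals:
  C: 5
  H: 10
  O: 1

C5H10O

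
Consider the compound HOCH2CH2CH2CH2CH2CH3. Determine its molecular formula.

Atom tally by fragment:
  HOCH2CH2 → C:2 H:5 O:1
  CH2 → C:1 H:2
  CH2 → C:1 H:2
  CH2 → C:1 H:2
  CH3 → C:1 H:3
Element totals:
  C: 6
  H: 14
  O: 1

C6H14O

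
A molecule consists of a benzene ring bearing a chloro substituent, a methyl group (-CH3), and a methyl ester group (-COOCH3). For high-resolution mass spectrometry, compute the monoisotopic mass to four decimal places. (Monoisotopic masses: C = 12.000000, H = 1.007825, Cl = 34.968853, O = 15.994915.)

184.0291

Atom tally by fragment:
  benzene ring core → C:6 H:6
  (− 3 ring H displaced by substituents)
  + Cl → Cl:1
  + CH3 → C:1 H:3
  + COOCH3 → C:2 H:3 O:2
Element totals:
  C: 9
  H: 9
  Cl: 1
  O: 2
Molecular formula: C9H9ClO2.
  M = 9(12.0) + 9(1.007825) + 34.968853 + 2(15.994915)
    = 108.000000 + 9.070425 + 34.968853 + 31.989830 = 184.029108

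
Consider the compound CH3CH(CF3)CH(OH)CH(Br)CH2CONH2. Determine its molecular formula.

C7H11BrF3NO2

Atom tally by fragment:
  CH3 → C:1 H:3
  CH(CF3) → C:2 H:1 F:3
  CH(OH) → C:1 H:2 O:1
  CH(Br) → C:1 H:1 Br:1
  CH2CONH2 → C:2 H:4 O:1 N:1
Element totals:
  C: 7
  H: 11
  Br: 1
  F: 3
  N: 1
  O: 2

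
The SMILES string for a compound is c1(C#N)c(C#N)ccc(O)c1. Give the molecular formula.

C8H4N2O

Atom tally by fragment:
  benzene ring core → C:6 H:6
  (− 3 ring H displaced by substituents)
  + CN → C:1 N:1
  + CN → C:1 N:1
  + OH → O:1 H:1
Element totals:
  C: 8
  H: 4
  N: 2
  O: 1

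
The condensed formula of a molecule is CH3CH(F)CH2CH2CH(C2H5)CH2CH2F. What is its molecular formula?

C9H18F2

Atom tally by fragment:
  CH3 → C:1 H:3
  CH(F) → C:1 H:1 F:1
  CH2 → C:1 H:2
  CH2 → C:1 H:2
  CH(C2H5) → C:3 H:6
  CH2 → C:1 H:2
  CH2F → C:1 H:2 F:1
Element totals:
  C: 9
  H: 18
  F: 2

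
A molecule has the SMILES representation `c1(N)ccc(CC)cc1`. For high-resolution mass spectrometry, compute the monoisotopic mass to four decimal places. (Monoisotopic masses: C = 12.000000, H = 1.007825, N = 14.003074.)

Atom tally by fragment:
  benzene ring core → C:6 H:6
  (− 2 ring H displaced by substituents)
  + NH2 → N:1 H:2
  + C2H5 → C:2 H:5
Element totals:
  C: 8
  H: 11
  N: 1
Molecular formula: C8H11N.
  M = 8(12.0) + 11(1.007825) + 14.003074
    = 96.000000 + 11.086075 + 14.003074 = 121.089149

121.0891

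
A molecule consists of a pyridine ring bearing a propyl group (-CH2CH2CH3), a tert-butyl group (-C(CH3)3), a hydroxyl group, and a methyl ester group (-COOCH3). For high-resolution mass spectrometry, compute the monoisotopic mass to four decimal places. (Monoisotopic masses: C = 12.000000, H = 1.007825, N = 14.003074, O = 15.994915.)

Atom tally by fragment:
  pyridine ring core → C:5 H:5 N:1
  (− 4 ring H displaced by substituents)
  + CH2CH2CH3 → C:3 H:7
  + C(CH3)3 → C:4 H:9
  + OH → O:1 H:1
  + COOCH3 → C:2 H:3 O:2
Element totals:
  C: 14
  H: 21
  N: 1
  O: 3
Molecular formula: C14H21NO3.
  M = 14(12.0) + 21(1.007825) + 14.003074 + 3(15.994915)
    = 168.000000 + 21.164325 + 14.003074 + 47.984745 = 251.152144

251.1521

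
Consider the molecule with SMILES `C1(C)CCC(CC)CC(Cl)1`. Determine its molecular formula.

Atom tally by fragment:
  cyclohexane ring core → C:6 H:12
  (− 3 ring H displaced by substituents)
  + CH3 → C:1 H:3
  + C2H5 → C:2 H:5
  + Cl → Cl:1
Element totals:
  C: 9
  H: 17
  Cl: 1

C9H17Cl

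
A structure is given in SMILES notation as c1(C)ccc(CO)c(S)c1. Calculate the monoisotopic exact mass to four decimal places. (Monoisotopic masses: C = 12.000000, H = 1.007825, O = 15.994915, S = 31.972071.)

Atom tally by fragment:
  benzene ring core → C:6 H:6
  (− 3 ring H displaced by substituents)
  + CH3 → C:1 H:3
  + CH2OH → C:1 H:3 O:1
  + SH → S:1 H:1
Element totals:
  C: 8
  H: 10
  O: 1
  S: 1
Molecular formula: C8H10OS.
  M = 8(12.0) + 10(1.007825) + 15.994915 + 31.972071
    = 96.000000 + 10.078250 + 15.994915 + 31.972071 = 154.045236

154.0452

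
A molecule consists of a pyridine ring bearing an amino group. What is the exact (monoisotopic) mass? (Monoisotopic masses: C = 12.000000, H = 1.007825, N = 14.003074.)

Atom tally by fragment:
  pyridine ring core → C:5 H:5 N:1
  (− 1 ring H displaced by substituents)
  + NH2 → N:1 H:2
Element totals:
  C: 5
  H: 6
  N: 2
Molecular formula: C5H6N2.
  M = 5(12.0) + 6(1.007825) + 2(14.003074)
    = 60.000000 + 6.046950 + 28.006148 = 94.053098

94.0531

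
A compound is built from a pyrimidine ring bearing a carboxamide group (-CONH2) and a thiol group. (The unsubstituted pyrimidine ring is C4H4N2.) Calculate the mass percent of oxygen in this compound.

Atom tally by fragment:
  pyrimidine ring core → C:4 H:4 N:2
  (− 2 ring H displaced by substituents)
  + CONH2 → C:1 H:2 O:1 N:1
  + SH → S:1 H:1
Element totals:
  C: 5
  H: 5
  N: 3
  O: 1
  S: 1
Molecular formula: C5H5N3OS.
Molar mass = 155.175 g/mol.
Mass from O: 1 × 15.999 = 15.999 g/mol.
%O = 15.999 / 155.175 × 100 = 10.31%.

10.31%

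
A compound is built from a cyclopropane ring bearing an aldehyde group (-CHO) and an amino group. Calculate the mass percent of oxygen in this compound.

Atom tally by fragment:
  cyclopropane ring core → C:3 H:6
  (− 2 ring H displaced by substituents)
  + CHO → C:1 H:1 O:1
  + NH2 → N:1 H:2
Element totals:
  C: 4
  H: 7
  N: 1
  O: 1
Molecular formula: C4H7NO.
Molar mass = 85.106 g/mol.
Mass from O: 1 × 15.999 = 15.999 g/mol.
%O = 15.999 / 85.106 × 100 = 18.80%.

18.80%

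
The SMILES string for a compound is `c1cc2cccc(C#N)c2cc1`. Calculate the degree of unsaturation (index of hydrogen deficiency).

9

Atom tally by fragment:
  naphthalene ring system core → C:10 H:8
  (− 1 ring H displaced by substituents)
  + CN → C:1 N:1
Element totals:
  C: 11
  H: 7
  N: 1
Molecular formula: C11H7N.
DoU = (2C + 2 + N − H − X) / 2 = (2·11 + 2 + 1 − 7 − 0) / 2 = 9.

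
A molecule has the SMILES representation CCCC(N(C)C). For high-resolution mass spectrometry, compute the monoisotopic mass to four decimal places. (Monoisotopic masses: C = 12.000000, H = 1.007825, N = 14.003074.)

Atom tally by fragment:
  CH3 → C:1 H:3
  CH2 → C:1 H:2
  CH2 → C:1 H:2
  CH2N(CH3)2 → C:3 H:8 N:1
Element totals:
  C: 6
  H: 15
  N: 1
Molecular formula: C6H15N.
  M = 6(12.0) + 15(1.007825) + 14.003074
    = 72.000000 + 15.117375 + 14.003074 = 101.120449

101.1204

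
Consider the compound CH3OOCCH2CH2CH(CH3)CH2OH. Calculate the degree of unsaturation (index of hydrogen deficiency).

Atom tally by fragment:
  CH3OOCCH2 → C:3 H:5 O:2
  CH2 → C:1 H:2
  CH(CH3) → C:2 H:4
  CH2OH → C:1 H:3 O:1
Element totals:
  C: 7
  H: 14
  O: 3
Molecular formula: C7H14O3.
DoU = (2C + 2 + N − H − X) / 2 = (2·7 + 2 + 0 − 14 − 0) / 2 = 1.

1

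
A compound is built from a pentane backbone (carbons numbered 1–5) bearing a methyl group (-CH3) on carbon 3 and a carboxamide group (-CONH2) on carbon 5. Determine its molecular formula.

C7H15NO

Atom tally by fragment:
  CH3 → C:1 H:3
  CH2 → C:1 H:2
  CH(CH3) → C:2 H:4
  CH2 → C:1 H:2
  CH2CONH2 → C:2 H:4 O:1 N:1
Element totals:
  C: 7
  H: 15
  N: 1
  O: 1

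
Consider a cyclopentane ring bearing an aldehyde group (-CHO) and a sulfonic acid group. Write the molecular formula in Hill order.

Atom tally by fragment:
  cyclopentane ring core → C:5 H:10
  (− 2 ring H displaced by substituents)
  + CHO → C:1 H:1 O:1
  + SO3H → S:1 O:3 H:1
Element totals:
  C: 6
  H: 10
  O: 4
  S: 1

C6H10O4S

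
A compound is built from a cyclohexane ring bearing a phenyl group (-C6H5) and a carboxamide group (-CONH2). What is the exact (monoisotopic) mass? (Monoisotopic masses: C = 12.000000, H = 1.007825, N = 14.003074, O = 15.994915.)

Atom tally by fragment:
  cyclohexane ring core → C:6 H:12
  (− 2 ring H displaced by substituents)
  + C6H5 → C:6 H:5
  + CONH2 → C:1 H:2 O:1 N:1
Element totals:
  C: 13
  H: 17
  N: 1
  O: 1
Molecular formula: C13H17NO.
  M = 13(12.0) + 17(1.007825) + 14.003074 + 15.994915
    = 156.000000 + 17.133025 + 14.003074 + 15.994915 = 203.131014

203.1310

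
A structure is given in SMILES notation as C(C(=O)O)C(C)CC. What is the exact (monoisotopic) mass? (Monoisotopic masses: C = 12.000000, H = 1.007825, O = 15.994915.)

116.0837

Atom tally by fragment:
  HOOCCH2 → C:2 H:3 O:2
  CH(CH3) → C:2 H:4
  CH2 → C:1 H:2
  CH3 → C:1 H:3
Element totals:
  C: 6
  H: 12
  O: 2
Molecular formula: C6H12O2.
  M = 6(12.0) + 12(1.007825) + 2(15.994915)
    = 72.000000 + 12.093900 + 31.989830 = 116.083730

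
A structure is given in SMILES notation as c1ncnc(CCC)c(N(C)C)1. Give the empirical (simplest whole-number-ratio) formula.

C3H5N

Atom tally by fragment:
  pyrimidine ring core → C:4 H:4 N:2
  (− 2 ring H displaced by substituents)
  + CH2CH2CH3 → C:3 H:7
  + N(CH3)2 → N:1 C:2 H:6
Element totals:
  C: 9
  H: 15
  N: 3
Molecular formula: C9H15N3.
gcd of subscripts = 3; dividing each by 3:
  C: 9/3 = 3
  H: 15/3 = 5
  N: 3/3 = 1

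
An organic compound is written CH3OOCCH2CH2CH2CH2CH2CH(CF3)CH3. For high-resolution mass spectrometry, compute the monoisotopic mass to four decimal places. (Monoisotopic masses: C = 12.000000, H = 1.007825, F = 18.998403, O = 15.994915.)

226.1181

Element totals:
  C: 10
  H: 17
  F: 3
  O: 2
Molecular formula: C10H17F3O2.
  M = 10(12.0) + 17(1.007825) + 3(18.998403) + 2(15.994915)
    = 120.000000 + 17.133025 + 56.995209 + 31.989830 = 226.118064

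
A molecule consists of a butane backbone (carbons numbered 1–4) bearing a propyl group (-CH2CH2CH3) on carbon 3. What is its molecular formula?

C7H16

Atom tally by fragment:
  CH3 → C:1 H:3
  CH2 → C:1 H:2
  CH(CH2CH2CH3) → C:4 H:8
  CH3 → C:1 H:3
Element totals:
  C: 7
  H: 16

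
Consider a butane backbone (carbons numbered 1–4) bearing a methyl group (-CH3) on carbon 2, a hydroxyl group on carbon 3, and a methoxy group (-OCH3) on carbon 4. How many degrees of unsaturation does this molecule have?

Atom tally by fragment:
  CH3 → C:1 H:3
  CH(CH3) → C:2 H:4
  CH(OH) → C:1 H:2 O:1
  CH2OCH3 → C:2 H:5 O:1
Element totals:
  C: 6
  H: 14
  O: 2
Molecular formula: C6H14O2.
DoU = (2C + 2 + N − H − X) / 2 = (2·6 + 2 + 0 − 14 − 0) / 2 = 0.

0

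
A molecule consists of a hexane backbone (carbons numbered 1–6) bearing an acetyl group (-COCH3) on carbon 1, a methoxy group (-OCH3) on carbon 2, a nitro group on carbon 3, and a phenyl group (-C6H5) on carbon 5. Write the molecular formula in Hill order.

C15H21NO4

Atom tally by fragment:
  CH3COCH2 → C:3 H:5 O:1
  CH(OCH3) → C:2 H:4 O:1
  CH(NO2) → C:1 H:1 N:1 O:2
  CH2 → C:1 H:2
  CH(C6H5) → C:7 H:6
  CH3 → C:1 H:3
Element totals:
  C: 15
  H: 21
  N: 1
  O: 4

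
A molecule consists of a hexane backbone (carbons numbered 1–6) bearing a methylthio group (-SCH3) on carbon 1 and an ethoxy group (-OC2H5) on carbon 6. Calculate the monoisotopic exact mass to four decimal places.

176.1235

Atom tally by fragment:
  CH3SCH2 → C:2 H:5 S:1
  CH2 → C:1 H:2
  CH2 → C:1 H:2
  CH2 → C:1 H:2
  CH2 → C:1 H:2
  CH2OC2H5 → C:3 H:7 O:1
Element totals:
  C: 9
  H: 20
  O: 1
  S: 1
Molecular formula: C9H20OS.
  M = 9(12.0) + 20(1.007825) + 15.994915 + 31.972071
    = 108.000000 + 20.156500 + 15.994915 + 31.972071 = 176.123486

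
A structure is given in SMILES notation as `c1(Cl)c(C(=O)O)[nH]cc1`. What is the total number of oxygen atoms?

2

Atom tally by fragment:
  pyrrole ring core → C:4 H:5 N:1
  (− 2 ring H displaced by substituents)
  + Cl → Cl:1
  + COOH → C:1 H:1 O:2
Element totals:
  C: 5
  H: 4
  Cl: 1
  N: 1
  O: 2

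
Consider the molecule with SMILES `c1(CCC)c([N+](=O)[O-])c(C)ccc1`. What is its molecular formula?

C10H13NO2

Atom tally by fragment:
  benzene ring core → C:6 H:6
  (− 3 ring H displaced by substituents)
  + CH2CH2CH3 → C:3 H:7
  + NO2 → N:1 O:2
  + CH3 → C:1 H:3
Element totals:
  C: 10
  H: 13
  N: 1
  O: 2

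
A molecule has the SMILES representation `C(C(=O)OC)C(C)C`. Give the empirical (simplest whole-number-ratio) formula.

C3H6O

Atom tally by fragment:
  CH3OOCCH2 → C:3 H:5 O:2
  CH(CH3) → C:2 H:4
  CH3 → C:1 H:3
Element totals:
  C: 6
  H: 12
  O: 2
Molecular formula: C6H12O2.
gcd of subscripts = 2; dividing each by 2:
  C: 6/2 = 3
  H: 12/2 = 6
  O: 2/2 = 1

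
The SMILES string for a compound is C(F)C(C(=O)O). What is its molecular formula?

C3H5FO2

Atom tally by fragment:
  FCH2 → C:1 H:2 F:1
  CH2COOH → C:2 H:3 O:2
Element totals:
  C: 3
  H: 5
  F: 1
  O: 2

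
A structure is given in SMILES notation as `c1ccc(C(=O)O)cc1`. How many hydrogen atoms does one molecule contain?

6

Atom tally by fragment:
  benzene ring core → C:6 H:6
  (− 1 ring H displaced by substituents)
  + COOH → C:1 H:1 O:2
Element totals:
  C: 7
  H: 6
  O: 2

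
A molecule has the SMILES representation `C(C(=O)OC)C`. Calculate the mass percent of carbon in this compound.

Atom tally by fragment:
  CH3OOCCH2 → C:3 H:5 O:2
  CH3 → C:1 H:3
Element totals:
  C: 4
  H: 8
  O: 2
Molecular formula: C4H8O2.
Molar mass = 88.106 g/mol.
Mass from C: 4 × 12.011 = 48.044 g/mol.
%C = 48.044 / 88.106 × 100 = 54.53%.

54.53%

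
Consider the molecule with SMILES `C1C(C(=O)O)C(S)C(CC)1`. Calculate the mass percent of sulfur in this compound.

Atom tally by fragment:
  cyclobutane ring core → C:4 H:8
  (− 3 ring H displaced by substituents)
  + COOH → C:1 H:1 O:2
  + SH → S:1 H:1
  + C2H5 → C:2 H:5
Element totals:
  C: 7
  H: 12
  O: 2
  S: 1
Molecular formula: C7H12O2S.
Molar mass = 160.231 g/mol.
Mass from S: 1 × 32.06 = 32.060 g/mol.
%S = 32.060 / 160.231 × 100 = 20.01%.

20.01%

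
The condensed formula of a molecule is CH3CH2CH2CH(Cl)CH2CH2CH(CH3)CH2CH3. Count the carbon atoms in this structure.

Element totals:
  C: 10
  H: 21
  Cl: 1

10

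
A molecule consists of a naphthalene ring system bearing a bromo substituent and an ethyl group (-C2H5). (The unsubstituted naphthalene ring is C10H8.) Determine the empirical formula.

Atom tally by fragment:
  naphthalene ring system core → C:10 H:8
  (− 2 ring H displaced by substituents)
  + Br → Br:1
  + C2H5 → C:2 H:5
Element totals:
  C: 12
  H: 11
  Br: 1
Molecular formula: C12H11Br.
gcd of subscripts (1, 12, 11) = 1, so the empirical formula equals the molecular formula.

C12H11Br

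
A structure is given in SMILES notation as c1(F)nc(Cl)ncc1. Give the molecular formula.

C4H2ClFN2

Atom tally by fragment:
  pyrimidine ring core → C:4 H:4 N:2
  (− 2 ring H displaced by substituents)
  + F → F:1
  + Cl → Cl:1
Element totals:
  C: 4
  H: 2
  Cl: 1
  F: 1
  N: 2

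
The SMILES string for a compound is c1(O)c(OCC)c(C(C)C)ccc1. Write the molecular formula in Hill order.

Atom tally by fragment:
  benzene ring core → C:6 H:6
  (− 3 ring H displaced by substituents)
  + OH → O:1 H:1
  + OC2H5 → C:2 H:5 O:1
  + CH(CH3)2 → C:3 H:7
Element totals:
  C: 11
  H: 16
  O: 2

C11H16O2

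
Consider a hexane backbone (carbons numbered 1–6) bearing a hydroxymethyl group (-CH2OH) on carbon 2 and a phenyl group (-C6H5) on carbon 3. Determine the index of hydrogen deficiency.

Atom tally by fragment:
  CH3 → C:1 H:3
  CH(CH2OH) → C:2 H:4 O:1
  CH(C6H5) → C:7 H:6
  CH2 → C:1 H:2
  CH2 → C:1 H:2
  CH3 → C:1 H:3
Element totals:
  C: 13
  H: 20
  O: 1
Molecular formula: C13H20O.
DoU = (2C + 2 + N − H − X) / 2 = (2·13 + 2 + 0 − 20 − 0) / 2 = 4.

4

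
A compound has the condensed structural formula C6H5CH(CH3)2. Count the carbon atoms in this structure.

9

Element totals:
  C: 9
  H: 12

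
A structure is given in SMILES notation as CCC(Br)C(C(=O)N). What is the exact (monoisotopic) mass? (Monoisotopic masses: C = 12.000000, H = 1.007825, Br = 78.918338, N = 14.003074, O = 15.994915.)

178.9946

Atom tally by fragment:
  CH3 → C:1 H:3
  CH2 → C:1 H:2
  CH(Br) → C:1 H:1 Br:1
  CH2CONH2 → C:2 H:4 O:1 N:1
Element totals:
  C: 5
  H: 10
  Br: 1
  N: 1
  O: 1
Molecular formula: C5H10BrNO.
  M = 5(12.0) + 10(1.007825) + 78.918338 + 14.003074 + 15.994915
    = 60.000000 + 10.078250 + 78.918338 + 14.003074 + 15.994915 = 178.994577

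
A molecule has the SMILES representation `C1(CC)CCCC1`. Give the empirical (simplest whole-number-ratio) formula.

Atom tally by fragment:
  cyclopentane ring core → C:5 H:10
  (− 1 ring H displaced by substituents)
  + C2H5 → C:2 H:5
Element totals:
  C: 7
  H: 14
Molecular formula: C7H14.
gcd of subscripts = 7; dividing each by 7:
  C: 7/7 = 1
  H: 14/7 = 2

CH2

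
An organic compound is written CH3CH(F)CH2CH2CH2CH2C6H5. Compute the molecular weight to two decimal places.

Atom tally by fragment:
  CH3 → C:1 H:3
  CH(F) → C:1 H:1 F:1
  CH2 → C:1 H:2
  CH2 → C:1 H:2
  CH2 → C:1 H:2
  CH2C6H5 → C:7 H:7
Element totals:
  C: 12
  H: 17
  F: 1
Molecular formula: C12H17F.
  M = 12(12.011) + 17(1.008) + 18.998
    = 144.132 + 17.136 + 18.998 = 180.266

180.27 g/mol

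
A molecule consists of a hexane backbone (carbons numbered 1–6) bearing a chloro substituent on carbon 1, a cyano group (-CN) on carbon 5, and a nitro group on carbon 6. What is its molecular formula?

C7H11ClN2O2

Atom tally by fragment:
  ClCH2 → C:1 H:2 Cl:1
  CH2 → C:1 H:2
  CH2 → C:1 H:2
  CH2 → C:1 H:2
  CH(CN) → C:2 H:1 N:1
  CH2NO2 → C:1 H:2 N:1 O:2
Element totals:
  C: 7
  H: 11
  Cl: 1
  N: 2
  O: 2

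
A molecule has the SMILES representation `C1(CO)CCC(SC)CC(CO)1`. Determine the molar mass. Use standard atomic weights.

190.30 g/mol

Atom tally by fragment:
  cyclohexane ring core → C:6 H:12
  (− 3 ring H displaced by substituents)
  + CH2OH → C:1 H:3 O:1
  + SCH3 → C:1 H:3 S:1
  + CH2OH → C:1 H:3 O:1
Element totals:
  C: 9
  H: 18
  O: 2
  S: 1
Molecular formula: C9H18O2S.
  M = 9(12.011) + 18(1.008) + 2(15.999) + 32.06
    = 108.099 + 18.144 + 31.998 + 32.060 = 190.301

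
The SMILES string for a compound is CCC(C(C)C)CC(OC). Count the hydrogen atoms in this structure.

Atom tally by fragment:
  CH3 → C:1 H:3
  CH2 → C:1 H:2
  CH(CH(CH3)2) → C:4 H:8
  CH2 → C:1 H:2
  CH2OCH3 → C:2 H:5 O:1
Element totals:
  C: 9
  H: 20
  O: 1

20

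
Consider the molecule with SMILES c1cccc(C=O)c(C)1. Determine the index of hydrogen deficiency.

5

Atom tally by fragment:
  benzene ring core → C:6 H:6
  (− 2 ring H displaced by substituents)
  + CHO → C:1 H:1 O:1
  + CH3 → C:1 H:3
Element totals:
  C: 8
  H: 8
  O: 1
Molecular formula: C8H8O.
DoU = (2C + 2 + N − H − X) / 2 = (2·8 + 2 + 0 − 8 − 0) / 2 = 5.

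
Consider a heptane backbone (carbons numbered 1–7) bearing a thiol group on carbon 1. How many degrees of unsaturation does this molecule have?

0

Atom tally by fragment:
  HSCH2 → C:1 H:3 S:1
  CH2 → C:1 H:2
  CH2 → C:1 H:2
  CH2 → C:1 H:2
  CH2 → C:1 H:2
  CH2 → C:1 H:2
  CH3 → C:1 H:3
Element totals:
  C: 7
  H: 16
  S: 1
Molecular formula: C7H16S.
DoU = (2C + 2 + N − H − X) / 2 = (2·7 + 2 + 0 − 16 − 0) / 2 = 0.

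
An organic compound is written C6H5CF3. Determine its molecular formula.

Atom tally by fragment:
  benzene ring core → C:6 H:6
  (− 1 ring H displaced by substituents)
  + CF3 → C:1 F:3
Element totals:
  C: 7
  H: 5
  F: 3

C7H5F3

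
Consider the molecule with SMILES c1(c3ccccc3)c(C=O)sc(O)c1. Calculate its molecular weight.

Atom tally by fragment:
  thiophene ring core → C:4 H:4 S:1
  (− 3 ring H displaced by substituents)
  + C6H5 → C:6 H:5
  + CHO → C:1 H:1 O:1
  + OH → O:1 H:1
Element totals:
  C: 11
  H: 8
  O: 2
  S: 1
Molecular formula: C11H8O2S.
  M = 11(12.011) + 8(1.008) + 2(15.999) + 32.06
    = 132.121 + 8.064 + 31.998 + 32.060 = 204.243

204.24 g/mol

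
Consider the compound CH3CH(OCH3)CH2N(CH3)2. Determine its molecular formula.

Element totals:
  C: 6
  H: 15
  N: 1
  O: 1

C6H15NO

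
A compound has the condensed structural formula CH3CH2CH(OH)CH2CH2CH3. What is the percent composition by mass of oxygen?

15.66%

Atom tally by fragment:
  CH3 → C:1 H:3
  CH2 → C:1 H:2
  CH(OH) → C:1 H:2 O:1
  CH2 → C:1 H:2
  CH2 → C:1 H:2
  CH3 → C:1 H:3
Element totals:
  C: 6
  H: 14
  O: 1
Molecular formula: C6H14O.
Molar mass = 102.177 g/mol.
Mass from O: 1 × 15.999 = 15.999 g/mol.
%O = 15.999 / 102.177 × 100 = 15.66%.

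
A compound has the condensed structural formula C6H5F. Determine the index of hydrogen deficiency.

4

Element totals:
  C: 6
  H: 5
  F: 1
Molecular formula: C6H5F.
DoU = (2C + 2 + N − H − X) / 2 = (2·6 + 2 + 0 − 5 − 1) / 2 = 4.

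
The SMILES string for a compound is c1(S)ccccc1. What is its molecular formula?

Atom tally by fragment:
  benzene ring core → C:6 H:6
  (− 1 ring H displaced by substituents)
  + SH → S:1 H:1
Element totals:
  C: 6
  H: 6
  S: 1

C6H6S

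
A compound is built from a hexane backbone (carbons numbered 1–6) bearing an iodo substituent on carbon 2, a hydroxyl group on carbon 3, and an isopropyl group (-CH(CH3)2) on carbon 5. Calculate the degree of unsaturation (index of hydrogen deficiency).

Atom tally by fragment:
  CH3 → C:1 H:3
  CH(I) → C:1 H:1 I:1
  CH(OH) → C:1 H:2 O:1
  CH2 → C:1 H:2
  CH(CH(CH3)2) → C:4 H:8
  CH3 → C:1 H:3
Element totals:
  C: 9
  H: 19
  I: 1
  O: 1
Molecular formula: C9H19IO.
DoU = (2C + 2 + N − H − X) / 2 = (2·9 + 2 + 0 − 19 − 1) / 2 = 0.

0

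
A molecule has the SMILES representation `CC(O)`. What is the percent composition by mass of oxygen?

34.73%

Atom tally by fragment:
  CH3 → C:1 H:3
  CH2OH → C:1 H:3 O:1
Element totals:
  C: 2
  H: 6
  O: 1
Molecular formula: C2H6O.
Molar mass = 46.069 g/mol.
Mass from O: 1 × 15.999 = 15.999 g/mol.
%O = 15.999 / 46.069 × 100 = 34.73%.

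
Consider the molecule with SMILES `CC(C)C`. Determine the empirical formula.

C2H5

Atom tally by fragment:
  CH3 → C:1 H:3
  CH(CH3) → C:2 H:4
  CH3 → C:1 H:3
Element totals:
  C: 4
  H: 10
Molecular formula: C4H10.
gcd of subscripts = 2; dividing each by 2:
  C: 4/2 = 2
  H: 10/2 = 5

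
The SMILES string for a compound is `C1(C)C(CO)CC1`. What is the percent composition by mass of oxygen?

Atom tally by fragment:
  cyclobutane ring core → C:4 H:8
  (− 2 ring H displaced by substituents)
  + CH3 → C:1 H:3
  + CH2OH → C:1 H:3 O:1
Element totals:
  C: 6
  H: 12
  O: 1
Molecular formula: C6H12O.
Molar mass = 100.161 g/mol.
Mass from O: 1 × 15.999 = 15.999 g/mol.
%O = 15.999 / 100.161 × 100 = 15.97%.

15.97%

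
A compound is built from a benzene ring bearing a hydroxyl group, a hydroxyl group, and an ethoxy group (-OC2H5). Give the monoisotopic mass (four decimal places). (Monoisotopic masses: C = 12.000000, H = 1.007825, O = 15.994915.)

Atom tally by fragment:
  benzene ring core → C:6 H:6
  (− 3 ring H displaced by substituents)
  + OH → O:1 H:1
  + OH → O:1 H:1
  + OC2H5 → C:2 H:5 O:1
Element totals:
  C: 8
  H: 10
  O: 3
Molecular formula: C8H10O3.
  M = 8(12.0) + 10(1.007825) + 3(15.994915)
    = 96.000000 + 10.078250 + 47.984745 = 154.062995

154.0630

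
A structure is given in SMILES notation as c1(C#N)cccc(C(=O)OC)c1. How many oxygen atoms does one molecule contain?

Atom tally by fragment:
  benzene ring core → C:6 H:6
  (− 2 ring H displaced by substituents)
  + CN → C:1 N:1
  + COOCH3 → C:2 H:3 O:2
Element totals:
  C: 9
  H: 7
  N: 1
  O: 2

2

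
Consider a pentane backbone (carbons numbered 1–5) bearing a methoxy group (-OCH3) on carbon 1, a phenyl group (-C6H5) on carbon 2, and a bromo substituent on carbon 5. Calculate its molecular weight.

Atom tally by fragment:
  CH3OCH2 → C:2 H:5 O:1
  CH(C6H5) → C:7 H:6
  CH2 → C:1 H:2
  CH2 → C:1 H:2
  CH2Br → C:1 H:2 Br:1
Element totals:
  C: 12
  H: 17
  Br: 1
  O: 1
Molecular formula: C12H17BrO.
  M = 12(12.011) + 17(1.008) + 79.904 + 15.999
    = 144.132 + 17.136 + 79.904 + 15.999 = 257.171

257.17 g/mol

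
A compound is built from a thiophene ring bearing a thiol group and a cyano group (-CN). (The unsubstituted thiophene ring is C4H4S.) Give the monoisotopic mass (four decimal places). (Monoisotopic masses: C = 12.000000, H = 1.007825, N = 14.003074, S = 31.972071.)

140.9707

Atom tally by fragment:
  thiophene ring core → C:4 H:4 S:1
  (− 2 ring H displaced by substituents)
  + SH → S:1 H:1
  + CN → C:1 N:1
Element totals:
  C: 5
  H: 3
  N: 1
  S: 2
Molecular formula: C5H3NS2.
  M = 5(12.0) + 3(1.007825) + 14.003074 + 2(31.972071)
    = 60.000000 + 3.023475 + 14.003074 + 63.944142 = 140.970691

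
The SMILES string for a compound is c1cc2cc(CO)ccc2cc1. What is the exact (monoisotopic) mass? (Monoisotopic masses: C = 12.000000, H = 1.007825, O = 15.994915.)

Atom tally by fragment:
  naphthalene ring system core → C:10 H:8
  (− 1 ring H displaced by substituents)
  + CH2OH → C:1 H:3 O:1
Element totals:
  C: 11
  H: 10
  O: 1
Molecular formula: C11H10O.
  M = 11(12.0) + 10(1.007825) + 15.994915
    = 132.000000 + 10.078250 + 15.994915 = 158.073165

158.0732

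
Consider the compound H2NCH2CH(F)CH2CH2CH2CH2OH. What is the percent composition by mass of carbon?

Atom tally by fragment:
  H2NCH2 → C:1 H:4 N:1
  CH(F) → C:1 H:1 F:1
  CH2 → C:1 H:2
  CH2 → C:1 H:2
  CH2 → C:1 H:2
  CH2OH → C:1 H:3 O:1
Element totals:
  C: 6
  H: 14
  F: 1
  N: 1
  O: 1
Molecular formula: C6H14FNO.
Molar mass = 135.182 g/mol.
Mass from C: 6 × 12.011 = 72.066 g/mol.
%C = 72.066 / 135.182 × 100 = 53.31%.

53.31%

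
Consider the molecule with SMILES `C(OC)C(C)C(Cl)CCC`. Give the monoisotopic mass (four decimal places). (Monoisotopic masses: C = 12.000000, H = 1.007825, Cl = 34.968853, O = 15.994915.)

164.0968

Atom tally by fragment:
  CH3OCH2 → C:2 H:5 O:1
  CH(CH3) → C:2 H:4
  CH(Cl) → C:1 H:1 Cl:1
  CH2 → C:1 H:2
  CH2 → C:1 H:2
  CH3 → C:1 H:3
Element totals:
  C: 8
  H: 17
  Cl: 1
  O: 1
Molecular formula: C8H17ClO.
  M = 8(12.0) + 17(1.007825) + 34.968853 + 15.994915
    = 96.000000 + 17.133025 + 34.968853 + 15.994915 = 164.096793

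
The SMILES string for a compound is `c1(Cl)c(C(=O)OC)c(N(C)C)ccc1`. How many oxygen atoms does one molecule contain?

Atom tally by fragment:
  benzene ring core → C:6 H:6
  (− 3 ring H displaced by substituents)
  + Cl → Cl:1
  + COOCH3 → C:2 H:3 O:2
  + N(CH3)2 → N:1 C:2 H:6
Element totals:
  C: 10
  H: 12
  Cl: 1
  N: 1
  O: 2

2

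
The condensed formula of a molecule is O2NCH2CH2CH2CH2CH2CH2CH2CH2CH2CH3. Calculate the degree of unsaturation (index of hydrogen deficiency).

1

Atom tally by fragment:
  O2NCH2 → C:1 H:2 N:1 O:2
  CH2 → C:1 H:2
  CH2 → C:1 H:2
  CH2 → C:1 H:2
  CH2 → C:1 H:2
  CH2 → C:1 H:2
  CH2 → C:1 H:2
  CH2 → C:1 H:2
  CH2 → C:1 H:2
  CH3 → C:1 H:3
Element totals:
  C: 10
  H: 21
  N: 1
  O: 2
Molecular formula: C10H21NO2.
DoU = (2C + 2 + N − H − X) / 2 = (2·10 + 2 + 1 − 21 − 0) / 2 = 1.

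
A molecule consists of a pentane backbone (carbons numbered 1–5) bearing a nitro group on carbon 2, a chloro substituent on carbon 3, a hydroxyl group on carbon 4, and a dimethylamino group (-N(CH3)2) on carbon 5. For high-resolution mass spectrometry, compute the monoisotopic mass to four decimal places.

Atom tally by fragment:
  CH3 → C:1 H:3
  CH(NO2) → C:1 H:1 N:1 O:2
  CH(Cl) → C:1 H:1 Cl:1
  CH(OH) → C:1 H:2 O:1
  CH2N(CH3)2 → C:3 H:8 N:1
Element totals:
  C: 7
  H: 15
  Cl: 1
  N: 2
  O: 3
Molecular formula: C7H15ClN2O3.
  M = 7(12.0) + 15(1.007825) + 34.968853 + 2(14.003074) + 3(15.994915)
    = 84.000000 + 15.117375 + 34.968853 + 28.006148 + 47.984745 = 210.077121

210.0771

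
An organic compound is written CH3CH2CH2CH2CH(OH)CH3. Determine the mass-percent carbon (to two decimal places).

Element totals:
  C: 6
  H: 14
  O: 1
Molecular formula: C6H14O.
Molar mass = 102.177 g/mol.
Mass from C: 6 × 12.011 = 72.066 g/mol.
%C = 72.066 / 102.177 × 100 = 70.53%.

70.53%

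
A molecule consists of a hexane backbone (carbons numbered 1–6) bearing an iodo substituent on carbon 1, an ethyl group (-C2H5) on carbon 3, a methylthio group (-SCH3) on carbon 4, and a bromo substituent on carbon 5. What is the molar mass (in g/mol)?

365.11 g/mol

Atom tally by fragment:
  ICH2 → C:1 H:2 I:1
  CH2 → C:1 H:2
  CH(C2H5) → C:3 H:6
  CH(SCH3) → C:2 H:4 S:1
  CH(Br) → C:1 H:1 Br:1
  CH3 → C:1 H:3
Element totals:
  C: 9
  H: 18
  Br: 1
  I: 1
  S: 1
Molecular formula: C9H18BrIS.
  M = 9(12.011) + 18(1.008) + 79.904 + 126.904 + 32.06
    = 108.099 + 18.144 + 79.904 + 126.904 + 32.060 = 365.111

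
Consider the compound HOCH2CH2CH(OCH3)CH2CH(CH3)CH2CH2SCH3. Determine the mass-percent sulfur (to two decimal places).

Element totals:
  C: 10
  H: 22
  O: 2
  S: 1
Molecular formula: C10H22O2S.
Molar mass = 206.344 g/mol.
Mass from S: 1 × 32.06 = 32.060 g/mol.
%S = 32.060 / 206.344 × 100 = 15.54%.

15.54%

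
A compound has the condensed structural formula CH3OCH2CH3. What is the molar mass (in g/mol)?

60.10 g/mol

Atom tally by fragment:
  CH3OCH2 → C:2 H:5 O:1
  CH3 → C:1 H:3
Element totals:
  C: 3
  H: 8
  O: 1
Molecular formula: C3H8O.
  M = 3(12.011) + 8(1.008) + 15.999
    = 36.033 + 8.064 + 15.999 = 60.096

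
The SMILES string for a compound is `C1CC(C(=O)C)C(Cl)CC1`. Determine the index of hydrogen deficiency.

Atom tally by fragment:
  cyclohexane ring core → C:6 H:12
  (− 2 ring H displaced by substituents)
  + COCH3 → C:2 H:3 O:1
  + Cl → Cl:1
Element totals:
  C: 8
  H: 13
  Cl: 1
  O: 1
Molecular formula: C8H13ClO.
DoU = (2C + 2 + N − H − X) / 2 = (2·8 + 2 + 0 − 13 − 1) / 2 = 2.

2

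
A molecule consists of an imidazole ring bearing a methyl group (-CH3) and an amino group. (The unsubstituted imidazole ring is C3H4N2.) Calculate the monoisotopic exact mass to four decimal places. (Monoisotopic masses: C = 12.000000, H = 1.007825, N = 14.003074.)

97.0640

Atom tally by fragment:
  imidazole ring core → C:3 H:4 N:2
  (− 2 ring H displaced by substituents)
  + CH3 → C:1 H:3
  + NH2 → N:1 H:2
Element totals:
  C: 4
  H: 7
  N: 3
Molecular formula: C4H7N3.
  M = 4(12.0) + 7(1.007825) + 3(14.003074)
    = 48.000000 + 7.054775 + 42.009222 = 97.063997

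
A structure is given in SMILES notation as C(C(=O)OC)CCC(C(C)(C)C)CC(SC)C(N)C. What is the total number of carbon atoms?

15

Atom tally by fragment:
  CH3OOCCH2 → C:3 H:5 O:2
  CH2 → C:1 H:2
  CH2 → C:1 H:2
  CH(C(CH3)3) → C:5 H:10
  CH2 → C:1 H:2
  CH(SCH3) → C:2 H:4 S:1
  CH(NH2) → C:1 H:3 N:1
  CH3 → C:1 H:3
Element totals:
  C: 15
  H: 31
  N: 1
  O: 2
  S: 1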